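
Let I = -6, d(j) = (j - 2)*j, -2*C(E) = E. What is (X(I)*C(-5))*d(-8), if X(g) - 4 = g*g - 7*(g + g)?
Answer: 24800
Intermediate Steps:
C(E) = -E/2
d(j) = j*(-2 + j) (d(j) = (-2 + j)*j = j*(-2 + j))
X(g) = 4 + g² - 14*g (X(g) = 4 + (g*g - 7*(g + g)) = 4 + (g² - 14*g) = 4 + g² - 14*g)
(X(I)*C(-5))*d(-8) = ((4 + (-6)² - 14*(-6))*(-½*(-5)))*(-8*(-2 - 8)) = ((4 + 36 + 84)*(5/2))*(-8*(-10)) = (124*(5/2))*80 = 310*80 = 24800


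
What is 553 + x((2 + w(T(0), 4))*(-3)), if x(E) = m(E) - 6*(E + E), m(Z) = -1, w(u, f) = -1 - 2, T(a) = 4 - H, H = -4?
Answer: 516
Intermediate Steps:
T(a) = 8 (T(a) = 4 - 1*(-4) = 4 + 4 = 8)
w(u, f) = -3
x(E) = -1 - 12*E (x(E) = -1 - 6*(E + E) = -1 - 12*E)
553 + x((2 + w(T(0), 4))*(-3)) = 553 + (-1 - 12*(2 - 3)*(-3)) = 553 + (-1 - (-12)*(-3)) = 553 + (-1 - 12*3) = 553 + (-1 - 36) = 553 - 37 = 516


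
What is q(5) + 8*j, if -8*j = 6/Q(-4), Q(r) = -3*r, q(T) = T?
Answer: 9/2 ≈ 4.5000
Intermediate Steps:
j = -1/16 (j = -3/(4*((-3*(-4)))) = -3/(4*12) = -⅛*½ = -1/16 ≈ -0.062500)
q(5) + 8*j = 5 + 8*(-1/16) = 5 - ½ = 9/2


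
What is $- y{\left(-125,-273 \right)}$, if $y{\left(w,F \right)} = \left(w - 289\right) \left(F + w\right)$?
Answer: $-164772$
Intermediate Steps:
$y{\left(w,F \right)} = \left(-289 + w\right) \left(F + w\right)$
$- y{\left(-125,-273 \right)} = - (\left(-125\right)^{2} - -78897 - -36125 - -34125) = - (15625 + 78897 + 36125 + 34125) = \left(-1\right) 164772 = -164772$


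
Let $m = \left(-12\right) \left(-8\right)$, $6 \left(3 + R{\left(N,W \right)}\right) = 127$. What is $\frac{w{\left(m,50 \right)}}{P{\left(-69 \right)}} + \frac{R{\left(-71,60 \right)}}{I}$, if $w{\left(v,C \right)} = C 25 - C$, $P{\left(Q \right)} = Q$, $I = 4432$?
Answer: $- \frac{10634293}{611616} \approx -17.387$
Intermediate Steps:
$R{\left(N,W \right)} = \frac{109}{6}$ ($R{\left(N,W \right)} = -3 + \frac{1}{6} \cdot 127 = -3 + \frac{127}{6} = \frac{109}{6}$)
$m = 96$
$w{\left(v,C \right)} = 24 C$ ($w{\left(v,C \right)} = 25 C - C = 24 C$)
$\frac{w{\left(m,50 \right)}}{P{\left(-69 \right)}} + \frac{R{\left(-71,60 \right)}}{I} = \frac{24 \cdot 50}{-69} + \frac{109}{6 \cdot 4432} = 1200 \left(- \frac{1}{69}\right) + \frac{109}{6} \cdot \frac{1}{4432} = - \frac{400}{23} + \frac{109}{26592} = - \frac{10634293}{611616}$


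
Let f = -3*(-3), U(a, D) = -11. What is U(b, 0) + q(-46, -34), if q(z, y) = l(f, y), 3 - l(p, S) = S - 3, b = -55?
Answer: 29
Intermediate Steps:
f = 9
l(p, S) = 6 - S (l(p, S) = 3 - (S - 3) = 3 - (-3 + S) = 3 + (3 - S) = 6 - S)
q(z, y) = 6 - y
U(b, 0) + q(-46, -34) = -11 + (6 - 1*(-34)) = -11 + (6 + 34) = -11 + 40 = 29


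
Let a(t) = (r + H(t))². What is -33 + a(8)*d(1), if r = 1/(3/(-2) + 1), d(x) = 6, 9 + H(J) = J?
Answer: 21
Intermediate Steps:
H(J) = -9 + J
r = -2 (r = 1/(3*(-½) + 1) = 1/(-3/2 + 1) = 1/(-½) = -2)
a(t) = (-11 + t)² (a(t) = (-2 + (-9 + t))² = (-11 + t)²)
-33 + a(8)*d(1) = -33 + (-11 + 8)²*6 = -33 + (-3)²*6 = -33 + 9*6 = -33 + 54 = 21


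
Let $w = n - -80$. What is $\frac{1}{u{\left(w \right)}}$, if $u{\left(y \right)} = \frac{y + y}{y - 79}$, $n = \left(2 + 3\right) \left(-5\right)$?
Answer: $- \frac{12}{55} \approx -0.21818$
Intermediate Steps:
$n = -25$ ($n = 5 \left(-5\right) = -25$)
$w = 55$ ($w = -25 - -80 = -25 + 80 = 55$)
$u{\left(y \right)} = \frac{2 y}{-79 + y}$
$\frac{1}{u{\left(w \right)}} = \frac{1}{2 \cdot 55 \frac{1}{-79 + 55}} = \frac{1}{2 \cdot 55 \frac{1}{-24}} = \frac{1}{2 \cdot 55 \left(- \frac{1}{24}\right)} = \frac{1}{- \frac{55}{12}} = - \frac{12}{55}$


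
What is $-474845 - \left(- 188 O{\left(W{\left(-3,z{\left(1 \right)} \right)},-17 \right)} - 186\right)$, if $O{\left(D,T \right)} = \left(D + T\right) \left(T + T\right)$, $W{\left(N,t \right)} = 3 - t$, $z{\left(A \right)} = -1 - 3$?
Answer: $-410739$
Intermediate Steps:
$z{\left(A \right)} = -4$
$O{\left(D,T \right)} = 2 T \left(D + T\right)$ ($O{\left(D,T \right)} = \left(D + T\right) 2 T = 2 T \left(D + T\right)$)
$-474845 - \left(- 188 O{\left(W{\left(-3,z{\left(1 \right)} \right)},-17 \right)} - 186\right) = -474845 - \left(- 188 \cdot 2 \left(-17\right) \left(\left(3 - -4\right) - 17\right) - 186\right) = -474845 - \left(- 188 \cdot 2 \left(-17\right) \left(\left(3 + 4\right) - 17\right) - 186\right) = -474845 - \left(- 188 \cdot 2 \left(-17\right) \left(7 - 17\right) - 186\right) = -474845 - \left(- 188 \cdot 2 \left(-17\right) \left(-10\right) - 186\right) = -474845 - \left(\left(-188\right) 340 - 186\right) = -474845 - \left(-63920 - 186\right) = -474845 - -64106 = -474845 + 64106 = -410739$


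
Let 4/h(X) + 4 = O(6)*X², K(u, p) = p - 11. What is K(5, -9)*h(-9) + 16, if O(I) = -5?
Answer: 6624/409 ≈ 16.196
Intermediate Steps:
K(u, p) = -11 + p
h(X) = 4/(-4 - 5*X²)
K(5, -9)*h(-9) + 16 = (-11 - 9)*(4/(-4 - 5*(-9)²)) + 16 = -80/(-4 - 5*81) + 16 = -80/(-4 - 405) + 16 = -80/(-409) + 16 = -80*(-1)/409 + 16 = -20*(-4/409) + 16 = 80/409 + 16 = 6624/409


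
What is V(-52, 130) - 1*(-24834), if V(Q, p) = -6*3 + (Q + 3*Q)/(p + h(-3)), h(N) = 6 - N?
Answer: 3449216/139 ≈ 24815.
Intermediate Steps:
V(Q, p) = -18 + 4*Q/(9 + p) (V(Q, p) = -6*3 + (Q + 3*Q)/(p + (6 - 1*(-3))) = -18 + (4*Q)/(p + (6 + 3)) = -18 + (4*Q)/(p + 9) = -18 + (4*Q)/(9 + p) = -18 + 4*Q/(9 + p))
V(-52, 130) - 1*(-24834) = 2*(-81 - 9*130 + 2*(-52))/(9 + 130) - 1*(-24834) = 2*(-81 - 1170 - 104)/139 + 24834 = 2*(1/139)*(-1355) + 24834 = -2710/139 + 24834 = 3449216/139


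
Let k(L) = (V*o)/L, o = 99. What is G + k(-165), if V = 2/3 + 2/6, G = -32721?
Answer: -163608/5 ≈ -32722.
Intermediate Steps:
V = 1 (V = 2*(⅓) + 2*(⅙) = ⅔ + ⅓ = 1)
k(L) = 99/L (k(L) = (1*99)/L = 99/L)
G + k(-165) = -32721 + 99/(-165) = -32721 + 99*(-1/165) = -32721 - ⅗ = -163608/5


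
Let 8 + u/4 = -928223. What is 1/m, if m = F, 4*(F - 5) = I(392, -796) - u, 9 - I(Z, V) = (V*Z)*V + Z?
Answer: -4/244664911 ≈ -1.6349e-8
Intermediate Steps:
u = -3712924 (u = -32 + 4*(-928223) = -32 - 3712892 = -3712924)
I(Z, V) = 9 - Z - Z*V**2 (I(Z, V) = 9 - ((V*Z)*V + Z) = 9 - (Z*V**2 + Z) = 9 - (Z + Z*V**2) = 9 + (-Z - Z*V**2) = 9 - Z - Z*V**2)
F = -244664911/4 (F = 5 + ((9 - 1*392 - 1*392*(-796)**2) - 1*(-3712924))/4 = 5 + ((9 - 392 - 1*392*633616) + 3712924)/4 = 5 + ((9 - 392 - 248377472) + 3712924)/4 = 5 + (-248377855 + 3712924)/4 = 5 + (1/4)*(-244664931) = 5 - 244664931/4 = -244664911/4 ≈ -6.1166e+7)
m = -244664911/4 ≈ -6.1166e+7
1/m = 1/(-244664911/4) = -4/244664911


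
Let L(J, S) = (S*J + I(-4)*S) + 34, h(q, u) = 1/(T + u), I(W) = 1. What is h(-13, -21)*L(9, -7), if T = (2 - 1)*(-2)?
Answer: 36/23 ≈ 1.5652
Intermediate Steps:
T = -2 (T = 1*(-2) = -2)
h(q, u) = 1/(-2 + u)
L(J, S) = 34 + S + J*S (L(J, S) = (S*J + 1*S) + 34 = (J*S + S) + 34 = (S + J*S) + 34 = 34 + S + J*S)
h(-13, -21)*L(9, -7) = (34 - 7 + 9*(-7))/(-2 - 21) = (34 - 7 - 63)/(-23) = -1/23*(-36) = 36/23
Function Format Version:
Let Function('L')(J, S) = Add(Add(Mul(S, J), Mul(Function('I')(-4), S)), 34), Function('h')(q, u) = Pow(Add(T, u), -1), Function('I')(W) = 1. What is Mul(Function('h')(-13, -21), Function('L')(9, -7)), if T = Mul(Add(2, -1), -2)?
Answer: Rational(36, 23) ≈ 1.5652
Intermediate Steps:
T = -2 (T = Mul(1, -2) = -2)
Function('h')(q, u) = Pow(Add(-2, u), -1)
Function('L')(J, S) = Add(34, S, Mul(J, S)) (Function('L')(J, S) = Add(Add(Mul(S, J), Mul(1, S)), 34) = Add(Add(Mul(J, S), S), 34) = Add(Add(S, Mul(J, S)), 34) = Add(34, S, Mul(J, S)))
Mul(Function('h')(-13, -21), Function('L')(9, -7)) = Mul(Pow(Add(-2, -21), -1), Add(34, -7, Mul(9, -7))) = Mul(Pow(-23, -1), Add(34, -7, -63)) = Mul(Rational(-1, 23), -36) = Rational(36, 23)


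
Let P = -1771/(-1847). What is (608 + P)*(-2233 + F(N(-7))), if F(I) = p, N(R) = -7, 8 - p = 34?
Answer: -2540803473/1847 ≈ -1.3756e+6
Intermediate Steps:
p = -26 (p = 8 - 1*34 = 8 - 34 = -26)
F(I) = -26
P = 1771/1847 (P = -1771*(-1/1847) = 1771/1847 ≈ 0.95885)
(608 + P)*(-2233 + F(N(-7))) = (608 + 1771/1847)*(-2233 - 26) = (1124747/1847)*(-2259) = -2540803473/1847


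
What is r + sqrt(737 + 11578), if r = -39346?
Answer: -39346 + sqrt(12315) ≈ -39235.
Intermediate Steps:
r + sqrt(737 + 11578) = -39346 + sqrt(737 + 11578) = -39346 + sqrt(12315)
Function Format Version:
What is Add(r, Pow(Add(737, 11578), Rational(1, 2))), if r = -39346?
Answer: Add(-39346, Pow(12315, Rational(1, 2))) ≈ -39235.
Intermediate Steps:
Add(r, Pow(Add(737, 11578), Rational(1, 2))) = Add(-39346, Pow(Add(737, 11578), Rational(1, 2))) = Add(-39346, Pow(12315, Rational(1, 2)))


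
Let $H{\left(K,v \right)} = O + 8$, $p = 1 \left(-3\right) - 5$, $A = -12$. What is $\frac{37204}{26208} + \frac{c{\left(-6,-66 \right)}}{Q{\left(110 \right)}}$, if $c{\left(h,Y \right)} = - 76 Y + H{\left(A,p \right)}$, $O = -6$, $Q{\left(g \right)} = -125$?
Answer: $- \frac{31715311}{819000} \approx -38.724$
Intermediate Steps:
$p = -8$ ($p = -3 - 5 = -8$)
$H{\left(K,v \right)} = 2$ ($H{\left(K,v \right)} = -6 + 8 = 2$)
$c{\left(h,Y \right)} = 2 - 76 Y$ ($c{\left(h,Y \right)} = - 76 Y + 2 = 2 - 76 Y$)
$\frac{37204}{26208} + \frac{c{\left(-6,-66 \right)}}{Q{\left(110 \right)}} = \frac{37204}{26208} + \frac{2 - -5016}{-125} = 37204 \cdot \frac{1}{26208} + \left(2 + 5016\right) \left(- \frac{1}{125}\right) = \frac{9301}{6552} + 5018 \left(- \frac{1}{125}\right) = \frac{9301}{6552} - \frac{5018}{125} = - \frac{31715311}{819000}$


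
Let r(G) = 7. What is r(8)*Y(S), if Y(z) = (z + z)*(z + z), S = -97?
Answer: 263452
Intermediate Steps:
Y(z) = 4*z² (Y(z) = (2*z)*(2*z) = 4*z²)
r(8)*Y(S) = 7*(4*(-97)²) = 7*(4*9409) = 7*37636 = 263452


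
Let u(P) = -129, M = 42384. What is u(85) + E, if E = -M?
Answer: -42513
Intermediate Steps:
E = -42384 (E = -1*42384 = -42384)
u(85) + E = -129 - 42384 = -42513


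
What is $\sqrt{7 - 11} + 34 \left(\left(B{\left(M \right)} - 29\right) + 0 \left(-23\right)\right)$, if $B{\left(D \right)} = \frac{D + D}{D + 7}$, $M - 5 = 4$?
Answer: $- \frac{3791}{4} + 2 i \approx -947.75 + 2.0 i$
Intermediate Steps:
$M = 9$ ($M = 5 + 4 = 9$)
$B{\left(D \right)} = \frac{2 D}{7 + D}$
$\sqrt{7 - 11} + 34 \left(\left(B{\left(M \right)} - 29\right) + 0 \left(-23\right)\right) = \sqrt{7 - 11} + 34 \left(\left(2 \cdot 9 \frac{1}{7 + 9} - 29\right) + 0 \left(-23\right)\right) = \sqrt{-4} + 34 \left(\left(2 \cdot 9 \cdot \frac{1}{16} - 29\right) + 0\right) = 2 i + 34 \left(\left(2 \cdot 9 \cdot \frac{1}{16} - 29\right) + 0\right) = 2 i + 34 \left(\left(\frac{9}{8} - 29\right) + 0\right) = 2 i + 34 \left(- \frac{223}{8} + 0\right) = 2 i + 34 \left(- \frac{223}{8}\right) = 2 i - \frac{3791}{4} = - \frac{3791}{4} + 2 i$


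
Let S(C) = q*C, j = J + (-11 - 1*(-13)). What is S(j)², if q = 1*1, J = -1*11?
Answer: 81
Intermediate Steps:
J = -11
q = 1
j = -9 (j = -11 + (-11 - 1*(-13)) = -11 + (-11 + 13) = -11 + 2 = -9)
S(C) = C (S(C) = 1*C = C)
S(j)² = (-9)² = 81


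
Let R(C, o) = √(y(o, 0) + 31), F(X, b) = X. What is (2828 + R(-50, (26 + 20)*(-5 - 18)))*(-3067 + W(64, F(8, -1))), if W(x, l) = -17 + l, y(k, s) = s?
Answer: -8698928 - 3076*√31 ≈ -8.7160e+6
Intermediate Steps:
R(C, o) = √31 (R(C, o) = √(0 + 31) = √31)
(2828 + R(-50, (26 + 20)*(-5 - 18)))*(-3067 + W(64, F(8, -1))) = (2828 + √31)*(-3067 + (-17 + 8)) = (2828 + √31)*(-3067 - 9) = (2828 + √31)*(-3076) = -8698928 - 3076*√31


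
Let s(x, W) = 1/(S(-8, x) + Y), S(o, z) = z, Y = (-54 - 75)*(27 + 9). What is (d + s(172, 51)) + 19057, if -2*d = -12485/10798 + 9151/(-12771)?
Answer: 136661895348467/7170865416 ≈ 19058.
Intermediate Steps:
Y = -4644 (Y = -129*36 = -4644)
d = 258258433/275802516 (d = -(-12485/10798 + 9151/(-12771))/2 = -(-12485*1/10798 + 9151*(-1/12771))/2 = -(-12485/10798 - 9151/12771)/2 = -1/2*(-258258433/137901258) = 258258433/275802516 ≈ 0.93639)
s(x, W) = 1/(-4644 + x) (s(x, W) = 1/(x - 4644) = 1/(-4644 + x))
(d + s(172, 51)) + 19057 = (258258433/275802516 + 1/(-4644 + 172)) + 19057 = (258258433/275802516 + 1/(-4472)) + 19057 = (258258433/275802516 - 1/4472) + 19057 = 6713115755/7170865416 + 19057 = 136661895348467/7170865416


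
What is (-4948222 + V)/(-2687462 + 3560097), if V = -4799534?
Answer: -9747756/872635 ≈ -11.170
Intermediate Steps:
(-4948222 + V)/(-2687462 + 3560097) = (-4948222 - 4799534)/(-2687462 + 3560097) = -9747756/872635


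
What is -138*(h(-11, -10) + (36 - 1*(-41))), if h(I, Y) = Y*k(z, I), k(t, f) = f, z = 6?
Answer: -25806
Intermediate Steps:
h(I, Y) = I*Y (h(I, Y) = Y*I = I*Y)
-138*(h(-11, -10) + (36 - 1*(-41))) = -138*(-11*(-10) + (36 - 1*(-41))) = -138*(110 + (36 + 41)) = -138*(110 + 77) = -138*187 = -25806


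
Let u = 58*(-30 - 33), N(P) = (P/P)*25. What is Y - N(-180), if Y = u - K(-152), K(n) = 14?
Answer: -3693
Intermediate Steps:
N(P) = 25 (N(P) = 1*25 = 25)
u = -3654 (u = 58*(-63) = -3654)
Y = -3668 (Y = -3654 - 1*14 = -3654 - 14 = -3668)
Y - N(-180) = -3668 - 1*25 = -3668 - 25 = -3693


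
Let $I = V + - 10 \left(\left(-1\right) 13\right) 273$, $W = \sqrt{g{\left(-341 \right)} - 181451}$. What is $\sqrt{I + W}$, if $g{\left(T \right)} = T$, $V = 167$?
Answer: $\sqrt{35657 + 4 i \sqrt{11362}} \approx 188.83 + 1.129 i$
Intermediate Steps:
$W = 4 i \sqrt{11362}$ ($W = \sqrt{-341 - 181451} = \sqrt{-181792} = 4 i \sqrt{11362} \approx 426.37 i$)
$I = 35657$ ($I = 167 + - 10 \left(\left(-1\right) 13\right) 273 = 167 + \left(-10\right) \left(-13\right) 273 = 167 + 130 \cdot 273 = 167 + 35490 = 35657$)
$\sqrt{I + W} = \sqrt{35657 + 4 i \sqrt{11362}}$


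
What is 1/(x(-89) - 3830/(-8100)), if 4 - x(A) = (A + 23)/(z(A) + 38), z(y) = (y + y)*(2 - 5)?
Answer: 5265/24157 ≈ 0.21795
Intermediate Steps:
z(y) = -6*y (z(y) = (2*y)*(-3) = -6*y)
x(A) = 4 - (23 + A)/(38 - 6*A) (x(A) = 4 - (A + 23)/(-6*A + 38) = 4 - (23 + A)/(38 - 6*A))
1/(x(-89) - 3830/(-8100)) = 1/((-129 + 25*(-89))/(2*(-19 + 3*(-89))) - 3830/(-8100)) = 1/((-129 - 2225)/(2*(-19 - 267)) - 3830*(-1/8100)) = 1/((½)*(-2354)/(-286) + 383/810) = 1/((½)*(-1/286)*(-2354) + 383/810) = 1/(107/26 + 383/810) = 1/(24157/5265) = 5265/24157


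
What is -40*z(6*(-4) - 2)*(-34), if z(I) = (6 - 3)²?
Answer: 12240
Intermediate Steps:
z(I) = 9 (z(I) = 3² = 9)
-40*z(6*(-4) - 2)*(-34) = -40*9*(-34) = -360*(-34) = 12240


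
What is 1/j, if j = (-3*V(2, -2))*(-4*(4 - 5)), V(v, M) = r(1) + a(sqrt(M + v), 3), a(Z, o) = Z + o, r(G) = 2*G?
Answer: -1/60 ≈ -0.016667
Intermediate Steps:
V(v, M) = 5 + sqrt(M + v) (V(v, M) = 2*1 + (sqrt(M + v) + 3) = 2 + (3 + sqrt(M + v)) = 5 + sqrt(M + v))
j = -60 (j = (-3*(5 + sqrt(-2 + 2)))*(-4*(4 - 5)) = (-3*(5 + sqrt(0)))*(-4*(-1)) = -3*(5 + 0)*4 = -3*5*4 = -15*4 = -60)
1/j = 1/(-60) = -1/60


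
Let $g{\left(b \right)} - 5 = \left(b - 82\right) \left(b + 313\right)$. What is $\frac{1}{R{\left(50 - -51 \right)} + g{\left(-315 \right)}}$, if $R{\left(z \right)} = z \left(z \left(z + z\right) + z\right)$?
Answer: $\frac{1}{2071602} \approx 4.8272 \cdot 10^{-7}$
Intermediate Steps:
$g{\left(b \right)} = 5 + \left(-82 + b\right) \left(313 + b\right)$ ($g{\left(b \right)} = 5 + \left(b - 82\right) \left(b + 313\right) = 5 + \left(-82 + b\right) \left(313 + b\right)$)
$R{\left(z \right)} = z \left(z + 2 z^{2}\right)$ ($R{\left(z \right)} = z \left(z 2 z + z\right) = z \left(2 z^{2} + z\right) = z \left(z + 2 z^{2}\right)$)
$\frac{1}{R{\left(50 - -51 \right)} + g{\left(-315 \right)}} = \frac{1}{\left(50 - -51\right)^{2} \left(1 + 2 \left(50 - -51\right)\right) + \left(-25661 + \left(-315\right)^{2} + 231 \left(-315\right)\right)} = \frac{1}{\left(50 + 51\right)^{2} \left(1 + 2 \left(50 + 51\right)\right) - -799} = \frac{1}{101^{2} \left(1 + 2 \cdot 101\right) + 799} = \frac{1}{10201 \left(1 + 202\right) + 799} = \frac{1}{10201 \cdot 203 + 799} = \frac{1}{2070803 + 799} = \frac{1}{2071602}$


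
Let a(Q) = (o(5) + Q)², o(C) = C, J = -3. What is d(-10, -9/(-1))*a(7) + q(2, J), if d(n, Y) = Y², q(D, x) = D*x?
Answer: 11658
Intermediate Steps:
a(Q) = (5 + Q)²
d(-10, -9/(-1))*a(7) + q(2, J) = (-9/(-1))²*(5 + 7)² + 2*(-3) = (-9*(-1))²*12² - 6 = 9²*144 - 6 = 81*144 - 6 = 11664 - 6 = 11658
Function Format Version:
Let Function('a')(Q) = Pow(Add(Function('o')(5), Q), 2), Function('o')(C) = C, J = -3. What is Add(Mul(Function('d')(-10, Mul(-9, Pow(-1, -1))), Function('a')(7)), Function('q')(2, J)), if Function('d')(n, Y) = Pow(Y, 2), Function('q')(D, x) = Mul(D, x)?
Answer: 11658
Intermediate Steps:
Function('a')(Q) = Pow(Add(5, Q), 2)
Add(Mul(Function('d')(-10, Mul(-9, Pow(-1, -1))), Function('a')(7)), Function('q')(2, J)) = Add(Mul(Pow(Mul(-9, Pow(-1, -1)), 2), Pow(Add(5, 7), 2)), Mul(2, -3)) = Add(Mul(Pow(Mul(-9, -1), 2), Pow(12, 2)), -6) = Add(Mul(Pow(9, 2), 144), -6) = Add(Mul(81, 144), -6) = Add(11664, -6) = 11658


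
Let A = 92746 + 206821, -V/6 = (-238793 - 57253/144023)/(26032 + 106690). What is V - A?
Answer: -2863011513714325/9557510303 ≈ -2.9956e+5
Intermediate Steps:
V = 103175224476/9557510303 (V = -6*(-238793 - 57253/144023)/(26032 + 106690) = -6*(-238793 - 57253*1/144023)/132722 = -6*(-238793 - 57253/144023)/132722 = -(-206350448952)/(144023*132722) = -6*(-17195870746/9557510303) = 103175224476/9557510303 ≈ 10.795)
A = 299567
V - A = 103175224476/9557510303 - 1*299567 = 103175224476/9557510303 - 299567 = -2863011513714325/9557510303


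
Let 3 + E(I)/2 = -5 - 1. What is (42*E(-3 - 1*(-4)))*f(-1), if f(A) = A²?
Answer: -756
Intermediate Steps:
E(I) = -18 (E(I) = -6 + 2*(-5 - 1) = -6 + 2*(-6) = -6 - 12 = -18)
(42*E(-3 - 1*(-4)))*f(-1) = (42*(-18))*(-1)² = -756*1 = -756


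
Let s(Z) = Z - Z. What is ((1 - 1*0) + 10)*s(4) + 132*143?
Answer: 18876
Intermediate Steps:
s(Z) = 0
((1 - 1*0) + 10)*s(4) + 132*143 = ((1 - 1*0) + 10)*0 + 132*143 = ((1 + 0) + 10)*0 + 18876 = (1 + 10)*0 + 18876 = 11*0 + 18876 = 0 + 18876 = 18876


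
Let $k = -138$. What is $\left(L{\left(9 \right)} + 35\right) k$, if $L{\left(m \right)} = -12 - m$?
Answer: $-1932$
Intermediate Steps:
$\left(L{\left(9 \right)} + 35\right) k = \left(\left(-12 - 9\right) + 35\right) \left(-138\right) = \left(-21 + 35\right) \left(-138\right) = 14 \left(-138\right) = -1932$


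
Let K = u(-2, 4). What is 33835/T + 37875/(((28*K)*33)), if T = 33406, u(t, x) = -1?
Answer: -205664785/5144524 ≈ -39.977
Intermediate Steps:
K = -1
33835/T + 37875/(((28*K)*33)) = 33835/33406 + 37875/(((28*(-1))*33)) = 33835*(1/33406) + 37875/((-28*33)) = 33835/33406 + 37875/(-924) = 33835/33406 + 37875*(-1/924) = 33835/33406 - 12625/308 = -205664785/5144524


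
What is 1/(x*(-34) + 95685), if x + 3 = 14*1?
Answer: 1/95311 ≈ 1.0492e-5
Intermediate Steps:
x = 11 (x = -3 + 14*1 = -3 + 14 = 11)
1/(x*(-34) + 95685) = 1/(11*(-34) + 95685) = 1/(-374 + 95685) = 1/95311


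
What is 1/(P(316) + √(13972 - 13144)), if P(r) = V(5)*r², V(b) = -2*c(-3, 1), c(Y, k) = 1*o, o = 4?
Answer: -199712/159539531569 - 3*√23/319079063138 ≈ -1.2518e-6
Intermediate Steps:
c(Y, k) = 4 (c(Y, k) = 1*4 = 4)
V(b) = -8 (V(b) = -2*4 = -8)
P(r) = -8*r²
1/(P(316) + √(13972 - 13144)) = 1/(-8*316² + √(13972 - 13144)) = 1/(-8*99856 + √828) = 1/(-798848 + 6*√23)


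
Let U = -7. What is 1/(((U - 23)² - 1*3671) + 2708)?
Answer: -1/63 ≈ -0.015873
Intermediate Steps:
1/(((U - 23)² - 1*3671) + 2708) = 1/(((-7 - 23)² - 1*3671) + 2708) = 1/(((-30)² - 3671) + 2708) = 1/((900 - 3671) + 2708) = 1/(-2771 + 2708) = 1/(-63) = -1/63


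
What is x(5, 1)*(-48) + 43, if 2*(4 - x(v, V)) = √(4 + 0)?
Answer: -101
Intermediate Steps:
x(v, V) = 3 (x(v, V) = 4 - √(4 + 0)/2 = 4 - √4/2 = 4 - ½*2 = 4 - 1 = 3)
x(5, 1)*(-48) + 43 = 3*(-48) + 43 = -144 + 43 = -101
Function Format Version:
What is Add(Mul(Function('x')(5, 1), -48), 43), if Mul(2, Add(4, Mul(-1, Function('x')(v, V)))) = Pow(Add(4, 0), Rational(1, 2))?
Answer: -101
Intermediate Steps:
Function('x')(v, V) = 3 (Function('x')(v, V) = Add(4, Mul(Rational(-1, 2), Pow(Add(4, 0), Rational(1, 2)))) = Add(4, Mul(Rational(-1, 2), Pow(4, Rational(1, 2)))) = Add(4, Mul(Rational(-1, 2), 2)) = Add(4, -1) = 3)
Add(Mul(Function('x')(5, 1), -48), 43) = Add(Mul(3, -48), 43) = Add(-144, 43) = -101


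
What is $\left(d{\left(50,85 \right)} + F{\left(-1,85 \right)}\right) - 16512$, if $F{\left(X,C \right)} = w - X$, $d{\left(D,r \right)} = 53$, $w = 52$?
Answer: $-16406$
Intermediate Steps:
$F{\left(X,C \right)} = 52 - X$
$\left(d{\left(50,85 \right)} + F{\left(-1,85 \right)}\right) - 16512 = \left(53 + \left(52 - -1\right)\right) - 16512 = \left(53 + \left(52 + 1\right)\right) - 16512 = \left(53 + 53\right) - 16512 = 106 - 16512 = -16406$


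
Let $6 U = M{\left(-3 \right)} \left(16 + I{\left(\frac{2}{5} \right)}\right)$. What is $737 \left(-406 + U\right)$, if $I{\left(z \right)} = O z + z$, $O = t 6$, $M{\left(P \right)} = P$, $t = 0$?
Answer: $- \frac{1526327}{5} \approx -3.0527 \cdot 10^{5}$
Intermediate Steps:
$O = 0$ ($O = 0 \cdot 6 = 0$)
$I{\left(z \right)} = z$ ($I{\left(z \right)} = 0 z + z = 0 + z = z$)
$U = - \frac{41}{5}$ ($U = \frac{\left(-3\right) \left(16 + \frac{2}{5}\right)}{6} = \frac{\left(-3\right) \frac{82}{5}}{6} = \frac{1}{6} \left(- \frac{246}{5}\right) = - \frac{41}{5} \approx -8.2$)
$737 \left(-406 + U\right) = 737 \left(-406 - \frac{41}{5}\right) = 737 \left(- \frac{2071}{5}\right) = - \frac{1526327}{5}$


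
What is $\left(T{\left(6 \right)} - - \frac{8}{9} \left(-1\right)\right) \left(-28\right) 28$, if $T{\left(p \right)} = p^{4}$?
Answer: $- \frac{9138304}{9} \approx -1.0154 \cdot 10^{6}$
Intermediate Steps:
$\left(T{\left(6 \right)} - - \frac{8}{9} \left(-1\right)\right) \left(-28\right) 28 = \left(6^{4} - - \frac{8}{9} \left(-1\right)\right) \left(-28\right) 28 = \left(1296 - \left(-8\right) \frac{1}{9} \left(-1\right)\right) \left(-28\right) 28 = \left(1296 - \left(- \frac{8}{9}\right) \left(-1\right)\right) \left(-28\right) 28 = \left(1296 - \frac{8}{9}\right) \left(-28\right) 28 = \frac{11656}{9} \left(-28\right) 28 = \left(- \frac{326368}{9}\right) 28 = - \frac{9138304}{9}$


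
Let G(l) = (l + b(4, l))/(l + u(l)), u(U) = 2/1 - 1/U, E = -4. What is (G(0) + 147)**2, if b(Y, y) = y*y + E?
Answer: 21609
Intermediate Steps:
u(U) = 2 - 1/U (u(U) = 2*1 - 1/U = 2 - 1/U)
b(Y, y) = -4 + y**2 (b(Y, y) = y*y - 4 = y**2 - 4 = -4 + y**2)
G(l) = (-4 + l + l**2)/(2 + l - 1/l) (G(l) = (l + (-4 + l**2))/(l + (2 - 1/l)) = (-4 + l + l**2)/(2 + l - 1/l))
(G(0) + 147)**2 = (0*(-4 + 0 + 0**2)/(-1 + 0**2 + 2*0) + 147)**2 = (0*(-4 + 0 + 0)/(-1 + 0 + 0) + 147)**2 = (0*(-4)/(-1) + 147)**2 = (0*(-1)*(-4) + 147)**2 = (0 + 147)**2 = 147**2 = 21609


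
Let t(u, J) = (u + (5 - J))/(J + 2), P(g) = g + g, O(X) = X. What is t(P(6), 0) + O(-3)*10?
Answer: -43/2 ≈ -21.500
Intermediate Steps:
P(g) = 2*g
t(u, J) = (5 + u - J)/(2 + J)
t(P(6), 0) + O(-3)*10 = (5 + 2*6 - 1*0)/(2 + 0) - 3*10 = (5 + 12 + 0)/2 - 30 = (½)*17 - 30 = 17/2 - 30 = -43/2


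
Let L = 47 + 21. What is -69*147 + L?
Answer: -10075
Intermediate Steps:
L = 68
-69*147 + L = -69*147 + 68 = -10143 + 68 = -10075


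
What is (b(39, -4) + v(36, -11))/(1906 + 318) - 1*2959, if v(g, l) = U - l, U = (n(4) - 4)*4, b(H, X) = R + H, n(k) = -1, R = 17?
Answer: -6580769/2224 ≈ -2959.0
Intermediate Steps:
b(H, X) = 17 + H
U = -20 (U = (-1 - 4)*4 = -5*4 = -20)
v(g, l) = -20 - l
(b(39, -4) + v(36, -11))/(1906 + 318) - 1*2959 = ((17 + 39) + (-20 - 1*(-11)))/(1906 + 318) - 1*2959 = (56 + (-20 + 11))/2224 - 2959 = (56 - 9)*(1/2224) - 2959 = 47*(1/2224) - 2959 = 47/2224 - 2959 = -6580769/2224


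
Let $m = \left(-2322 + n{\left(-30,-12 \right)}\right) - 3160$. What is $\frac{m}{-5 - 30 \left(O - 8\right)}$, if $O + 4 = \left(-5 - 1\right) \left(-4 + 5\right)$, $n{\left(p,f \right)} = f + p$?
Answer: $- \frac{5524}{535} \approx -10.325$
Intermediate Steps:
$O = -10$ ($O = -4 + \left(-5 - 1\right) \left(-4 + 5\right) = -4 + \left(-5 - 1\right) 1 = -4 - 6 = -10$)
$m = -5524$ ($m = \left(-2322 - 42\right) - 3160 = -2364 - 3160 = -5524$)
$\frac{m}{-5 - 30 \left(O - 8\right)} = - \frac{5524}{-5 - 30 \left(-10 - 8\right)} = - \frac{5524}{-5 - -540} = - \frac{5524}{-5 + 540} = - \frac{5524}{535}$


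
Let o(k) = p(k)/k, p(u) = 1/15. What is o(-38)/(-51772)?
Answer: 1/29510040 ≈ 3.3887e-8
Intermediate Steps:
p(u) = 1/15
o(k) = 1/(15*k)
o(-38)/(-51772) = ((1/15)/(-38))/(-51772) = ((1/15)*(-1/38))*(-1/51772) = -1/570*(-1/51772) = 1/29510040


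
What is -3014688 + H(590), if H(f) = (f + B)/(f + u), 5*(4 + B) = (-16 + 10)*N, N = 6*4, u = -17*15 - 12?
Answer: -4868718334/1615 ≈ -3.0147e+6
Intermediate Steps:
u = -267 (u = -255 - 12 = -267)
N = 24
B = -164/5 (B = -4 + ((-16 + 10)*24)/5 = -4 + (-6*24)/5 = -4 + (⅕)*(-144) = -4 - 144/5 = -164/5 ≈ -32.800)
H(f) = (-164/5 + f)/(-267 + f) (H(f) = (f - 164/5)/(f - 267) = (-164/5 + f)/(-267 + f))
-3014688 + H(590) = -3014688 + (-164/5 + 590)/(-267 + 590) = -3014688 + (2786/5)/323 = -3014688 + (1/323)*(2786/5) = -3014688 + 2786/1615 = -4868718334/1615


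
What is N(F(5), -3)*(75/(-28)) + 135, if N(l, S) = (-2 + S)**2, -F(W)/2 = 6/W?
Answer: 1905/28 ≈ 68.036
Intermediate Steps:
F(W) = -12/W
N(F(5), -3)*(75/(-28)) + 135 = (-2 - 3)**2*(75/(-28)) + 135 = (-5)**2*(75*(-1/28)) + 135 = 25*(-75/28) + 135 = -1875/28 + 135 = 1905/28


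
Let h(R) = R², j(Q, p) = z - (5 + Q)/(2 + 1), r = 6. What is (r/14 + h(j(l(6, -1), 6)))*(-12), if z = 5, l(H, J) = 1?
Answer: -792/7 ≈ -113.14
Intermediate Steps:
j(Q, p) = 10/3 - Q/3 (j(Q, p) = 5 - (5 + Q)/(2 + 1) = 5 - (5 + Q)/3 = 5 - (5/3 + Q/3) = 5 + (-5/3 - Q/3) = 10/3 - Q/3)
(r/14 + h(j(l(6, -1), 6)))*(-12) = (6/14 + (10/3 - ⅓*1)²)*(-12) = (6*(1/14) + (10/3 - ⅓)²)*(-12) = (3/7 + 3²)*(-12) = (3/7 + 9)*(-12) = (66/7)*(-12) = -792/7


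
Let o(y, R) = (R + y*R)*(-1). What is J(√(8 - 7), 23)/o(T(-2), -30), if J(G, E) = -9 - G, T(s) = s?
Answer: ⅓ ≈ 0.33333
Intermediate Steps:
o(y, R) = -R - R*y (o(y, R) = (R + R*y)*(-1) = -R - R*y)
J(√(8 - 7), 23)/o(T(-2), -30) = (-9 - √(8 - 7))/((-1*(-30)*(1 - 2))) = (-9 - √1)/((-1*(-30)*(-1))) = (-9 - 1*1)/(-30) = (-9 - 1)*(-1/30) = -10*(-1/30) = ⅓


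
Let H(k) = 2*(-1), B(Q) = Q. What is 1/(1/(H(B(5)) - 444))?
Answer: -446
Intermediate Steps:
H(k) = -2
1/(1/(H(B(5)) - 444)) = 1/(1/(-2 - 444)) = 1/(1/(-446)) = 1/(-1/446) = -446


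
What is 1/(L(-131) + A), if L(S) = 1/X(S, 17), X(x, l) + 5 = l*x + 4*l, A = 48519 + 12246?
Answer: 2164/131495459 ≈ 1.6457e-5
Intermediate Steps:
A = 60765
X(x, l) = -5 + 4*l + l*x (X(x, l) = -5 + (l*x + 4*l) = -5 + (4*l + l*x) = -5 + 4*l + l*x)
L(S) = 1/(63 + 17*S) (L(S) = 1/(-5 + 4*17 + 17*S) = 1/(-5 + 68 + 17*S) = 1/(63 + 17*S))
1/(L(-131) + A) = 1/(1/(63 + 17*(-131)) + 60765) = 1/(1/(63 - 2227) + 60765) = 1/(1/(-2164) + 60765) = 1/(-1/2164 + 60765) = 1/(131495459/2164) = 2164/131495459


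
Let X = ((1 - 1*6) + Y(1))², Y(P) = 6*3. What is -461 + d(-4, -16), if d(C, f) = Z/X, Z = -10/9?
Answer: -701191/1521 ≈ -461.01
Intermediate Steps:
Y(P) = 18
Z = -10/9 (Z = -10*⅑ = -10/9 ≈ -1.1111)
X = 169 (X = ((1 - 1*6) + 18)² = ((1 - 6) + 18)² = (-5 + 18)² = 13² = 169)
d(C, f) = -10/1521 (d(C, f) = -10/9/169 = -10/9*1/169 = -10/1521)
-461 + d(-4, -16) = -461 - 10/1521 = -701191/1521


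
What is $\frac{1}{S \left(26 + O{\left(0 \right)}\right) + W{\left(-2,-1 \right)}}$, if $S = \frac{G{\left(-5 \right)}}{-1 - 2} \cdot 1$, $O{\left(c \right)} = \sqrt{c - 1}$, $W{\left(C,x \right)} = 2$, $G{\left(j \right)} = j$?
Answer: $\frac{408}{18521} - \frac{15 i}{18521} \approx 0.022029 - 0.00080989 i$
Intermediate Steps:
$O{\left(c \right)} = \sqrt{-1 + c}$
$S = \frac{5}{3}$ ($S = \frac{1}{-1 - 2} \left(-5\right) 1 = \frac{1}{-3} \left(-5\right) 1 = \left(- \frac{1}{3}\right) \left(-5\right) 1 = \frac{5}{3} \cdot 1 = \frac{5}{3} \approx 1.6667$)
$\frac{1}{S \left(26 + O{\left(0 \right)}\right) + W{\left(-2,-1 \right)}} = \frac{1}{\frac{5 \left(26 + \sqrt{-1 + 0}\right)}{3} + 2} = \frac{1}{\frac{5 \left(26 + \sqrt{-1}\right)}{3} + 2} = \frac{1}{\frac{5 \left(26 + i\right)}{3} + 2} = \frac{1}{\left(\frac{130}{3} + \frac{5 i}{3}\right) + 2} = \frac{1}{\frac{136}{3} + \frac{5 i}{3}} = \frac{9 \left(\frac{136}{3} - \frac{5 i}{3}\right)}{18521}$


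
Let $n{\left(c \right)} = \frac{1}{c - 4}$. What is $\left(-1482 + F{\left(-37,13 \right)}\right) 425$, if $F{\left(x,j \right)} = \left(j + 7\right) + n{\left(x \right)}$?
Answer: $- \frac{25475775}{41} \approx -6.2136 \cdot 10^{5}$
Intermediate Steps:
$n{\left(c \right)} = \frac{1}{-4 + c}$
$F{\left(x,j \right)} = 7 + j + \frac{1}{-4 + x}$ ($F{\left(x,j \right)} = \left(j + 7\right) + \frac{1}{-4 + x} = \left(7 + j\right) + \frac{1}{-4 + x} = 7 + j + \frac{1}{-4 + x}$)
$\left(-1482 + F{\left(-37,13 \right)}\right) 425 = \left(-1482 + \frac{1 + \left(-4 - 37\right) \left(7 + 13\right)}{-4 - 37}\right) 425 = \left(-1482 + \frac{1 - 820}{-41}\right) 425 = \left(-1482 - \frac{1 - 820}{41}\right) 425 = \left(-1482 - - \frac{819}{41}\right) 425 = \left(-1482 + \frac{819}{41}\right) 425 = \left(- \frac{59943}{41}\right) 425 = - \frac{25475775}{41}$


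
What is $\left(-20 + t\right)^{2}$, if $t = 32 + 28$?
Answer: $1600$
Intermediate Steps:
$t = 60$
$\left(-20 + t\right)^{2} = \left(-20 + 60\right)^{2} = 40^{2} = 1600$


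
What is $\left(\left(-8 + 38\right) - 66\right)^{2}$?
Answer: $1296$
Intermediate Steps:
$\left(\left(-8 + 38\right) - 66\right)^{2} = \left(30 - 66\right)^{2} = \left(-36\right)^{2} = 1296$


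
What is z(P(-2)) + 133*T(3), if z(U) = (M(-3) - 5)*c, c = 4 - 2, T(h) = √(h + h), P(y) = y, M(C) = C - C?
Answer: -10 + 133*√6 ≈ 315.78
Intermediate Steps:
M(C) = 0
T(h) = √2*√h (T(h) = √(2*h) = √2*√h)
c = 2
z(U) = -10 (z(U) = (0 - 5)*2 = -5*2 = -10)
z(P(-2)) + 133*T(3) = -10 + 133*(√2*√3) = -10 + 133*√6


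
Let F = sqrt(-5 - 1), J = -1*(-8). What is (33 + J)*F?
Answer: 41*I*sqrt(6) ≈ 100.43*I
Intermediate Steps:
J = 8
F = I*sqrt(6) (F = sqrt(-6) = I*sqrt(6) ≈ 2.4495*I)
(33 + J)*F = (33 + 8)*(I*sqrt(6)) = 41*(I*sqrt(6)) = 41*I*sqrt(6)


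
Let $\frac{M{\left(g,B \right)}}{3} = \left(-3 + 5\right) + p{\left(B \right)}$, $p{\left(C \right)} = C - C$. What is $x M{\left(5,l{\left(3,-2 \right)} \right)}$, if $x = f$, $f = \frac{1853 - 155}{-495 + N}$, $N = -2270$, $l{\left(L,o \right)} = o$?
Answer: $- \frac{10188}{2765} \approx -3.6846$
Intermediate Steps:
$p{\left(C \right)} = 0$
$M{\left(g,B \right)} = 6$ ($M{\left(g,B \right)} = 3 \left(\left(-3 + 5\right) + 0\right) = 3 \left(2 + 0\right) = 3 \cdot 2 = 6$)
$f = - \frac{1698}{2765}$ ($f = \frac{1853 - 155}{-495 - 2270} = \frac{1698}{-2765} = 1698 \left(- \frac{1}{2765}\right) = - \frac{1698}{2765} \approx -0.61411$)
$x = - \frac{1698}{2765} \approx -0.61411$
$x M{\left(5,l{\left(3,-2 \right)} \right)} = \left(- \frac{1698}{2765}\right) 6 = - \frac{10188}{2765}$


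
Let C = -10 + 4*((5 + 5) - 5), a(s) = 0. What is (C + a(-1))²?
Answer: 100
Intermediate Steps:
C = 10 (C = -10 + 4*(10 - 5) = -10 + 4*5 = -10 + 20 = 10)
(C + a(-1))² = (10 + 0)² = 10² = 100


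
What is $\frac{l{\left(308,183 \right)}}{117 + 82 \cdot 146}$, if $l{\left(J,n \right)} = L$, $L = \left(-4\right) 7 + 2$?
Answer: $- \frac{26}{12089} \approx -0.0021507$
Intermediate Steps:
$L = -26$ ($L = -28 + 2 = -26$)
$l{\left(J,n \right)} = -26$
$\frac{l{\left(308,183 \right)}}{117 + 82 \cdot 146} = - \frac{26}{117 + 82 \cdot 146} = - \frac{26}{117 + 11972} = - \frac{26}{12089}$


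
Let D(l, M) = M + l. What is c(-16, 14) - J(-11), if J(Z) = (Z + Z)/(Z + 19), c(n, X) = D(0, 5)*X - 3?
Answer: 279/4 ≈ 69.750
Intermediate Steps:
c(n, X) = -3 + 5*X (c(n, X) = (5 + 0)*X - 3 = 5*X - 3 = -3 + 5*X)
J(Z) = 2*Z/(19 + Z) (J(Z) = (2*Z)/(19 + Z) = 2*Z/(19 + Z))
c(-16, 14) - J(-11) = (-3 + 5*14) - 2*(-11)/(19 - 11) = (-3 + 70) - 2*(-11)/8 = 67 - 2*(-11)/8 = 67 - 1*(-11/4) = 67 + 11/4 = 279/4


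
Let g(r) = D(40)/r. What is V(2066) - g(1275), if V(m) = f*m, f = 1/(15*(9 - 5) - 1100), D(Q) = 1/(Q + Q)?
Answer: -2634163/1326000 ≈ -1.9865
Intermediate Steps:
D(Q) = 1/(2*Q)
f = -1/1040 (f = 1/(15*4 - 1100) = 1/(60 - 1100) = 1/(-1040) = -1/1040 ≈ -0.00096154)
V(m) = -m/1040
g(r) = 1/(80*r) (g(r) = ((½)/40)/r = ((½)*(1/40))/r = 1/(80*r))
V(2066) - g(1275) = -1/1040*2066 - 1/(80*1275) = -1033/520 - 1/(80*1275) = -1033/520 - 1*1/102000 = -1033/520 - 1/102000 = -2634163/1326000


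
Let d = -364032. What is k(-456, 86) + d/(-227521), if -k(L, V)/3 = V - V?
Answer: 364032/227521 ≈ 1.6000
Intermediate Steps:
k(L, V) = 0 (k(L, V) = -3*(V - V) = -3*0 = 0)
k(-456, 86) + d/(-227521) = 0 - 364032/(-227521) = 0 - 364032*(-1/227521) = 0 + 364032/227521 = 364032/227521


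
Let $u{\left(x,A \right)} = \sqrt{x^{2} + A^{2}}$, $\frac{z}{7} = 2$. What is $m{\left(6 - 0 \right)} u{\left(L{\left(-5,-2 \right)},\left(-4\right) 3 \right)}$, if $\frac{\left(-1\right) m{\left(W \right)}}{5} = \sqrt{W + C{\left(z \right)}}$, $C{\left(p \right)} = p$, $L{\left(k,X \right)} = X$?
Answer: $- 20 \sqrt{185} \approx -272.03$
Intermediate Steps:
$z = 14$ ($z = 7 \cdot 2 = 14$)
$u{\left(x,A \right)} = \sqrt{A^{2} + x^{2}}$
$m{\left(W \right)} = - 5 \sqrt{14 + W}$ ($m{\left(W \right)} = - 5 \sqrt{W + 14} = - 5 \sqrt{14 + W}$)
$m{\left(6 - 0 \right)} u{\left(L{\left(-5,-2 \right)},\left(-4\right) 3 \right)} = - 5 \sqrt{14 + \left(6 - 0\right)} \sqrt{\left(\left(-4\right) 3\right)^{2} + \left(-2\right)^{2}} = - 5 \sqrt{14 + \left(6 + 0\right)} \sqrt{\left(-12\right)^{2} + 4} = - 5 \sqrt{14 + 6} \sqrt{144 + 4} = - 5 \sqrt{20} \sqrt{148} = - 5 \cdot 2 \sqrt{5} \cdot 2 \sqrt{37} = - 10 \sqrt{5} \cdot 2 \sqrt{37} = - 20 \sqrt{185}$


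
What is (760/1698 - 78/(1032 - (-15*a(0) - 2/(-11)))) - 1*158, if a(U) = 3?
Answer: -1585139332/10056405 ≈ -157.62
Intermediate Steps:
(760/1698 - 78/(1032 - (-15*a(0) - 2/(-11)))) - 1*158 = (760/1698 - 78/(1032 - (-15*3 - 2/(-11)))) - 1*158 = (760*(1/1698) - 78/(1032 - (-45 - 2*(-1/11)))) - 158 = (380/849 - 78/(1032 - (-45 + 2/11))) - 158 = (380/849 - 78/(1032 - 1*(-493/11))) - 158 = (380/849 - 78/(1032 + 493/11)) - 158 = (380/849 - 78/11845/11) - 158 = (380/849 - 78*11/11845) - 158 = (380/849 - 858/11845) - 158 = 3772658/10056405 - 158 = -1585139332/10056405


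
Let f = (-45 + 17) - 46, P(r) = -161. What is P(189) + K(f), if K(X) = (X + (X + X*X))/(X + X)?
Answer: -197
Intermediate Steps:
f = -74 (f = -28 - 46 = -74)
K(X) = (X² + 2*X)/(2*X) (K(X) = (X + (X + X²))/((2*X)) = (X² + 2*X)*(1/(2*X)) = (X² + 2*X)/(2*X))
P(189) + K(f) = -161 + (1 + (½)*(-74)) = -161 + (1 - 37) = -161 - 36 = -197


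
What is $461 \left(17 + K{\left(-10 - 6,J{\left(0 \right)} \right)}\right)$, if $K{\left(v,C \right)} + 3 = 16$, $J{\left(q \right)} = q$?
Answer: $13830$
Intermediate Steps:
$K{\left(v,C \right)} = 13$ ($K{\left(v,C \right)} = -3 + 16 = 13$)
$461 \left(17 + K{\left(-10 - 6,J{\left(0 \right)} \right)}\right) = 461 \left(17 + 13\right) = 461 \cdot 30 = 13830$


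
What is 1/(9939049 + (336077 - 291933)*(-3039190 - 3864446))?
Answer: -1/304744168535 ≈ -3.2814e-12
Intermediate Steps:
1/(9939049 + (336077 - 291933)*(-3039190 - 3864446)) = 1/(9939049 + 44144*(-6903636)) = 1/(9939049 - 304754107584) = 1/(-304744168535) = -1/304744168535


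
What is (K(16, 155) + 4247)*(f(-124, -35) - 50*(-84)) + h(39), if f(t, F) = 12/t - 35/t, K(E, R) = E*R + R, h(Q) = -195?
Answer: 57810963/2 ≈ 2.8905e+7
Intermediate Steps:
K(E, R) = R + E*R
f(t, F) = -23/t
(K(16, 155) + 4247)*(f(-124, -35) - 50*(-84)) + h(39) = (155*(1 + 16) + 4247)*(-23/(-124) - 50*(-84)) - 195 = (155*17 + 4247)*(-23*(-1/124) + 4200) - 195 = (2635 + 4247)*(23/124 + 4200) - 195 = 6882*(520823/124) - 195 = 57811353/2 - 195 = 57810963/2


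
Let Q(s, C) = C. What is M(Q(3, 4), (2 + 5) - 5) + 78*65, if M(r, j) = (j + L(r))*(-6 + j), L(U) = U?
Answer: 5046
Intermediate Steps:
M(r, j) = (-6 + j)*(j + r) (M(r, j) = (j + r)*(-6 + j) = (-6 + j)*(j + r))
M(Q(3, 4), (2 + 5) - 5) + 78*65 = (((2 + 5) - 5)² - 6*((2 + 5) - 5) - 6*4 + ((2 + 5) - 5)*4) + 78*65 = ((7 - 5)² - 6*(7 - 5) - 24 + (7 - 5)*4) + 5070 = (2² - 6*2 - 24 + 2*4) + 5070 = (4 - 12 - 24 + 8) + 5070 = -24 + 5070 = 5046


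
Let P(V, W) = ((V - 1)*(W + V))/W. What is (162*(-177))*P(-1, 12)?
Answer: 52569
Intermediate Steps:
P(V, W) = (-1 + V)*(V + W)/W (P(V, W) = ((-1 + V)*(V + W))/W = (-1 + V)*(V + W)/W)
(162*(-177))*P(-1, 12) = (162*(-177))*(((-1)**2 - 1*(-1) + 12*(-1 - 1))/12) = -4779*(1 + 1 + 12*(-2))/2 = -4779*(1 + 1 - 24)/2 = -4779*(-22)/2 = -28674*(-11/6) = 52569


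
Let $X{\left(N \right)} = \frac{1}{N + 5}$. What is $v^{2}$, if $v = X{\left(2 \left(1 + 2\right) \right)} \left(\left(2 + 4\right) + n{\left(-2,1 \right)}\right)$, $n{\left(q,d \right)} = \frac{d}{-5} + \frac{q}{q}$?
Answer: $\frac{1156}{3025} \approx 0.38215$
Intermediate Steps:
$n{\left(q,d \right)} = 1 - \frac{d}{5}$ ($n{\left(q,d \right)} = d \left(- \frac{1}{5}\right) + 1 = - \frac{d}{5} + 1 = 1 - \frac{d}{5}$)
$X{\left(N \right)} = \frac{1}{5 + N}$
$v = \frac{34}{55}$ ($v = \frac{\left(2 + 4\right) + \left(1 - \frac{1}{5}\right)}{5 + 2 \left(1 + 2\right)} = \frac{6 + \left(1 - \frac{1}{5}\right)}{5 + 2 \cdot 3} = \frac{6 + \frac{4}{5}}{5 + 6} = \frac{1}{11} \cdot \frac{34}{5} = \frac{34}{55} \approx 0.61818$)
$v^{2} = \left(\frac{34}{55}\right)^{2} = \frac{1156}{3025}$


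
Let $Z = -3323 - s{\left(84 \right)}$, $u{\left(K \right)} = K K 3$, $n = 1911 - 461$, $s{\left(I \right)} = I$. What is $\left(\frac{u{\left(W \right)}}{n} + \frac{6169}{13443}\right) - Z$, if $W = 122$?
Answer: $\frac{33509819168}{9746175} \approx 3438.3$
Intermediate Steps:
$n = 1450$ ($n = 1911 - 461 = 1450$)
$u{\left(K \right)} = 3 K^{2}$ ($u{\left(K \right)} = K^{2} \cdot 3 = 3 K^{2}$)
$Z = -3407$ ($Z = -3323 - 84 = -3407$)
$\left(\frac{u{\left(W \right)}}{n} + \frac{6169}{13443}\right) - Z = \left(\frac{3 \cdot 122^{2}}{1450} + \frac{6169}{13443}\right) - -3407 = \left(3 \cdot 14884 \cdot \frac{1}{1450} + 6169 \cdot \frac{1}{13443}\right) + 3407 = \left(44652 \cdot \frac{1}{1450} + \frac{6169}{13443}\right) + 3407 = \left(\frac{22326}{725} + \frac{6169}{13443}\right) + 3407 = \frac{304600943}{9746175} + 3407 = \frac{33509819168}{9746175}$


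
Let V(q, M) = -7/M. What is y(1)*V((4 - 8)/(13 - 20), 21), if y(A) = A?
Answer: -⅓ ≈ -0.33333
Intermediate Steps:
y(1)*V((4 - 8)/(13 - 20), 21) = 1*(-7/21) = 1*(-7*1/21) = 1*(-⅓) = -⅓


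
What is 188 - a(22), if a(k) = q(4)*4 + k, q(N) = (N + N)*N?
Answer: 38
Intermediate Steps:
q(N) = 2*N² (q(N) = (2*N)*N = 2*N²)
a(k) = 128 + k (a(k) = (2*4²)*4 + k = (2*16)*4 + k = 32*4 + k = 128 + k)
188 - a(22) = 188 - (128 + 22) = 188 - 1*150 = 188 - 150 = 38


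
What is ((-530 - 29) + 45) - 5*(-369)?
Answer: 1331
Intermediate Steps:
((-530 - 29) + 45) - 5*(-369) = (-559 + 45) + 1845 = -514 + 1845 = 1331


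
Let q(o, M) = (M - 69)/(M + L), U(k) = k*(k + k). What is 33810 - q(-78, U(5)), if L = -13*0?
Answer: 1690519/50 ≈ 33810.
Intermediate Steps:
L = 0
U(k) = 2*k**2 (U(k) = k*(2*k) = 2*k**2)
q(o, M) = (-69 + M)/M (q(o, M) = (M - 69)/(M + 0) = (-69 + M)/M)
33810 - q(-78, U(5)) = 33810 - (-69 + 2*5**2)/(2*5**2) = 33810 - (-69 + 2*25)/(2*25) = 33810 - (-69 + 50)/50 = 33810 - (-19)/50 = 33810 - 1*(-19/50) = 33810 + 19/50 = 1690519/50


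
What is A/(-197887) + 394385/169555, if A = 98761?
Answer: 12259648628/6710546057 ≈ 1.8269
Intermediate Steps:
A/(-197887) + 394385/169555 = 98761/(-197887) + 394385/169555 = 98761*(-1/197887) + 394385*(1/169555) = -98761/197887 + 78877/33911 = 12259648628/6710546057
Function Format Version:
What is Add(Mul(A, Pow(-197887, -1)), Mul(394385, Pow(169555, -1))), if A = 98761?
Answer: Rational(12259648628, 6710546057) ≈ 1.8269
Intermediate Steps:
Add(Mul(A, Pow(-197887, -1)), Mul(394385, Pow(169555, -1))) = Add(Mul(98761, Pow(-197887, -1)), Mul(394385, Pow(169555, -1))) = Add(Mul(98761, Rational(-1, 197887)), Mul(394385, Rational(1, 169555))) = Add(Rational(-98761, 197887), Rational(78877, 33911)) = Rational(12259648628, 6710546057)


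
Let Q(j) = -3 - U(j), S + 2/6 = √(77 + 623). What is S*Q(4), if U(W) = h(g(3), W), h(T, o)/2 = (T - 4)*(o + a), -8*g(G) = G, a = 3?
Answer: -233/12 + 1165*√7/2 ≈ 1521.7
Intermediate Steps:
g(G) = -G/8
h(T, o) = 2*(-4 + T)*(3 + o) (h(T, o) = 2*((T - 4)*(o + 3)) = 2*((-4 + T)*(3 + o)) = 2*(-4 + T)*(3 + o))
U(W) = -105/4 - 35*W/4 (U(W) = -24 - 8*W + 6*(-⅛*3) + 2*(-⅛*3)*W = -24 - 8*W + 6*(-3/8) + 2*(-3/8)*W = -24 - 8*W - 9/4 - 3*W/4 = -105/4 - 35*W/4)
S = -⅓ + 10*√7 (S = -⅓ + √(77 + 623) = -⅓ + √700 = -⅓ + 10*√7 ≈ 26.124)
Q(j) = 93/4 + 35*j/4 (Q(j) = -3 - (-105/4 - 35*j/4) = -3 + (105/4 + 35*j/4) = 93/4 + 35*j/4)
S*Q(4) = (-⅓ + 10*√7)*(93/4 + (35/4)*4) = (-⅓ + 10*√7)*(93/4 + 35) = (-⅓ + 10*√7)*(233/4) = -233/12 + 1165*√7/2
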